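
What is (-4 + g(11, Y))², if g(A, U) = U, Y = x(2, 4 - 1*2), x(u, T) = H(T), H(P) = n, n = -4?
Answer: 64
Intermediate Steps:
H(P) = -4
x(u, T) = -4
Y = -4
(-4 + g(11, Y))² = (-4 - 4)² = (-8)² = 64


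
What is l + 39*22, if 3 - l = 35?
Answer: 826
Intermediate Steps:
l = -32 (l = 3 - 1*35 = 3 - 35 = -32)
l + 39*22 = -32 + 39*22 = -32 + 858 = 826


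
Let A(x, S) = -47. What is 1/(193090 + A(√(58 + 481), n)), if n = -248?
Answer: 1/193043 ≈ 5.1802e-6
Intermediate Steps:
1/(193090 + A(√(58 + 481), n)) = 1/(193090 - 47) = 1/193043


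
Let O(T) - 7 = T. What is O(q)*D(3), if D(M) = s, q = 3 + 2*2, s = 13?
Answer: 182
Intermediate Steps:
q = 7 (q = 3 + 4 = 7)
O(T) = 7 + T
D(M) = 13
O(q)*D(3) = (7 + 7)*13 = 14*13 = 182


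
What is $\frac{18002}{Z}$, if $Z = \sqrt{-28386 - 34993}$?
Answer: $- \frac{18002 i \sqrt{63379}}{63379} \approx - 71.507 i$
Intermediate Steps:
$Z = i \sqrt{63379}$ ($Z = \sqrt{-63379} = i \sqrt{63379} \approx 251.75 i$)
$\frac{18002}{Z} = \frac{18002}{i \sqrt{63379}} = 18002 \left(- \frac{i \sqrt{63379}}{63379}\right) = - \frac{18002 i \sqrt{63379}}{63379}$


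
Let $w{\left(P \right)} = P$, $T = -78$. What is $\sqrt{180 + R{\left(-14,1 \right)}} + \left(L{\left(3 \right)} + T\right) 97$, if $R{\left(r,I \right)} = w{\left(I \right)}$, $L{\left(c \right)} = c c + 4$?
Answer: $-6305 + \sqrt{181} \approx -6291.5$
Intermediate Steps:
$L{\left(c \right)} = 4 + c^{2}$ ($L{\left(c \right)} = c^{2} + 4 = 4 + c^{2}$)
$R{\left(r,I \right)} = I$
$\sqrt{180 + R{\left(-14,1 \right)}} + \left(L{\left(3 \right)} + T\right) 97 = \sqrt{180 + 1} + \left(\left(4 + 3^{2}\right) - 78\right) 97 = \sqrt{181} + \left(\left(4 + 9\right) - 78\right) 97 = \sqrt{181} + \left(13 - 78\right) 97 = \sqrt{181} - 6305 = -6305 + \sqrt{181}$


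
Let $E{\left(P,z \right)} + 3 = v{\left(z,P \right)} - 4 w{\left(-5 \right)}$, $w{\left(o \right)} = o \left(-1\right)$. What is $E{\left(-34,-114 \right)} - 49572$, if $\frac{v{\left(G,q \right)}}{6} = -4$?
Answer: $-49619$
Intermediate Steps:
$w{\left(o \right)} = - o$
$v{\left(G,q \right)} = -24$ ($v{\left(G,q \right)} = 6 \left(-4\right) = -24$)
$E{\left(P,z \right)} = -47$ ($E{\left(P,z \right)} = -3 - \left(24 + 4 \left(\left(-1\right) \left(-5\right)\right)\right) = -3 - 44 = -47$)
$E{\left(-34,-114 \right)} - 49572 = -47 - 49572 = -49619$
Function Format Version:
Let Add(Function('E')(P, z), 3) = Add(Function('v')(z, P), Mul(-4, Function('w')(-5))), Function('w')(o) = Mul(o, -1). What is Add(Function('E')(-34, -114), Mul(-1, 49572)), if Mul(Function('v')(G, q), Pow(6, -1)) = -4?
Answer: -49619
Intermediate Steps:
Function('w')(o) = Mul(-1, o)
Function('v')(G, q) = -24 (Function('v')(G, q) = Mul(6, -4) = -24)
Function('E')(P, z) = -47 (Function('E')(P, z) = Add(-3, Add(-24, Mul(-4, Mul(-1, -5)))) = Add(-3, Add(-24, Mul(-4, 5))) = Add(-3, Add(-24, -20)) = Add(-3, -44) = -47)
Add(Function('E')(-34, -114), Mul(-1, 49572)) = Add(-47, Mul(-1, 49572)) = Add(-47, -49572) = -49619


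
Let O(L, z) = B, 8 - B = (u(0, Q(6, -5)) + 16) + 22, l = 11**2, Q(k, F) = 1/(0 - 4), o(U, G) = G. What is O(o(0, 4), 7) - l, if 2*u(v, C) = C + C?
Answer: -603/4 ≈ -150.75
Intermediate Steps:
Q(k, F) = -1/4 (Q(k, F) = 1/(-4) = -1/4)
u(v, C) = C (u(v, C) = (C + C)/2 = (2*C)/2 = C)
l = 121
B = -119/4 (B = 8 - ((-1/4 + 16) + 22) = 8 - (63/4 + 22) = 8 - 1*151/4 = 8 - 151/4 = -119/4 ≈ -29.750)
O(L, z) = -119/4
O(o(0, 4), 7) - l = -119/4 - 1*121 = -119/4 - 121 = -603/4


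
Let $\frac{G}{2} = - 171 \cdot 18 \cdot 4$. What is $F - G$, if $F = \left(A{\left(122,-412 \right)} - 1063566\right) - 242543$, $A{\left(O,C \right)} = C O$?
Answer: $-1331749$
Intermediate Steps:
$G = -24624$ ($G = 2 \left(- 171 \cdot 18 \cdot 4\right) = 2 \left(\left(-171\right) 72\right) = 2 \left(-12312\right) = -24624$)
$F = -1356373$ ($F = \left(\left(-412\right) 122 - 1063566\right) - 242543 = \left(-50264 - 1063566\right) - 242543 = -1113830 - 242543 = -1356373$)
$F - G = -1356373 - -24624 = -1356373 + 24624 = -1331749$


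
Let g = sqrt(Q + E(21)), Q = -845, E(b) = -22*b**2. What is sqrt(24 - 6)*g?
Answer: 3*I*sqrt(21094) ≈ 435.71*I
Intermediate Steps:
g = I*sqrt(10547) (g = sqrt(-845 - 22*21**2) = sqrt(-845 - 22*441) = sqrt(-845 - 9702) = sqrt(-10547) = I*sqrt(10547) ≈ 102.7*I)
sqrt(24 - 6)*g = sqrt(24 - 6)*(I*sqrt(10547)) = sqrt(18)*(I*sqrt(10547)) = (3*sqrt(2))*(I*sqrt(10547)) = 3*I*sqrt(21094)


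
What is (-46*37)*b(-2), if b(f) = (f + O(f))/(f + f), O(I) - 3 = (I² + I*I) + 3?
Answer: 5106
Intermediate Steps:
O(I) = 6 + 2*I² (O(I) = 3 + ((I² + I*I) + 3) = 3 + ((I² + I²) + 3) = 3 + (2*I² + 3) = 3 + (3 + 2*I²) = 6 + 2*I²)
b(f) = (6 + f + 2*f²)/(2*f) (b(f) = (f + (6 + 2*f²))/(f + f) = (6 + f + 2*f²)/((2*f)) = (6 + f + 2*f²)*(1/(2*f)) = (6 + f + 2*f²)/(2*f))
(-46*37)*b(-2) = (-46*37)*(½ - 2 + 3/(-2)) = -1702*(½ - 2 + 3*(-½)) = -1702*(½ - 2 - 3/2) = -1702*(-3) = 5106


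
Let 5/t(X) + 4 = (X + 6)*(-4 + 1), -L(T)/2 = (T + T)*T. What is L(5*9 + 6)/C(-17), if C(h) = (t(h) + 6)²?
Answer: -8749764/32041 ≈ -273.08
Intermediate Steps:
L(T) = -4*T² (L(T) = -2*(T + T)*T = -2*2*T*T = -4*T²)
t(X) = 5/(-22 - 3*X) (t(X) = 5/(-4 + (X + 6)*(-4 + 1)) = 5/(-4 + (6 + X)*(-3)) = 5/(-4 + (-18 - 3*X)) = 5/(-22 - 3*X))
C(h) = (6 - 5/(22 + 3*h))² (C(h) = (-5/(22 + 3*h) + 6)² = (6 - 5/(22 + 3*h))²)
L(5*9 + 6)/C(-17) = (-4*(5*9 + 6)²)/(((127 + 18*(-17))²/(22 + 3*(-17))²)) = (-4*(45 + 6)²)/(((127 - 306)²/(22 - 51)²)) = (-4*51²)/(((-179)²/(-29)²)) = (-4*2601)/(((1/841)*32041)) = -10404/32041/841 = -10404*841/32041 = -8749764/32041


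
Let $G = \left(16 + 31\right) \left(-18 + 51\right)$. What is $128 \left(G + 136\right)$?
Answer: $215936$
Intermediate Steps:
$G = 1551$ ($G = 47 \cdot 33 = 1551$)
$128 \left(G + 136\right) = 128 \left(1551 + 136\right) = 128 \cdot 1687 = 215936$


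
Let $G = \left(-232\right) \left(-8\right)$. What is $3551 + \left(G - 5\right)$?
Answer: $5402$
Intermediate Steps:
$G = 1856$
$3551 + \left(G - 5\right) = 3551 + \left(1856 - 5\right) = 3551 + 1851 = 5402$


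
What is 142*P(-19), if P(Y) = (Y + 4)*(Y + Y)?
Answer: 80940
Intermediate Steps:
P(Y) = 2*Y*(4 + Y) (P(Y) = (4 + Y)*(2*Y) = 2*Y*(4 + Y))
142*P(-19) = 142*(2*(-19)*(4 - 19)) = 142*(2*(-19)*(-15)) = 142*570 = 80940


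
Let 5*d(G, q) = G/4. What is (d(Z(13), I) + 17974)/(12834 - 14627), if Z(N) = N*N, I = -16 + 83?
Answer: -359649/35860 ≈ -10.029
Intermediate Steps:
I = 67
Z(N) = N²
d(G, q) = G/20 (d(G, q) = (G/4)/5 = G/20)
(d(Z(13), I) + 17974)/(12834 - 14627) = ((1/20)*13² + 17974)/(12834 - 14627) = ((1/20)*169 + 17974)/(-1793) = (169/20 + 17974)*(-1/1793) = (359649/20)*(-1/1793) = -359649/35860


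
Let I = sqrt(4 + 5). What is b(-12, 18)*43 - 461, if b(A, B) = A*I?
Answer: -2009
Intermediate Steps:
I = 3 (I = sqrt(9) = 3)
b(A, B) = 3*A (b(A, B) = A*3 = 3*A)
b(-12, 18)*43 - 461 = (3*(-12))*43 - 461 = -36*43 - 461 = -1548 - 461 = -2009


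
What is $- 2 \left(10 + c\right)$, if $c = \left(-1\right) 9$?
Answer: $-2$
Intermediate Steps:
$c = -9$
$- 2 \left(10 + c\right) = - 2 \left(10 - 9\right) = \left(-2\right) 1 = -2$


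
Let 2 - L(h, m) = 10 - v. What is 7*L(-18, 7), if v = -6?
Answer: -98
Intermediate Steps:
L(h, m) = -14 (L(h, m) = 2 - (10 - 1*(-6)) = 2 - (10 + 6) = 2 - 1*16 = 2 - 16 = -14)
7*L(-18, 7) = 7*(-14) = -98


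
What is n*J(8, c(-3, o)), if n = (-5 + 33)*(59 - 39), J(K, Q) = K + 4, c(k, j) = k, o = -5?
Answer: 6720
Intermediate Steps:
J(K, Q) = 4 + K
n = 560 (n = 28*20 = 560)
n*J(8, c(-3, o)) = 560*(4 + 8) = 560*12 = 6720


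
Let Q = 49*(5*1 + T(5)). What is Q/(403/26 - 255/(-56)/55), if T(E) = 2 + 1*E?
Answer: 362208/9599 ≈ 37.734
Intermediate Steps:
T(E) = 2 + E
Q = 588 (Q = 49*(5*1 + (2 + 5)) = 49*(5 + 7) = 49*12 = 588)
Q/(403/26 - 255/(-56)/55) = 588/(403/26 - 255/(-56)/55) = 588/(403*(1/26) - 255*(-1/56)*(1/55)) = 588/(31/2 + (255/56)*(1/55)) = 588/(31/2 + 51/616) = 588/(9599/616) = 588*(616/9599) = 362208/9599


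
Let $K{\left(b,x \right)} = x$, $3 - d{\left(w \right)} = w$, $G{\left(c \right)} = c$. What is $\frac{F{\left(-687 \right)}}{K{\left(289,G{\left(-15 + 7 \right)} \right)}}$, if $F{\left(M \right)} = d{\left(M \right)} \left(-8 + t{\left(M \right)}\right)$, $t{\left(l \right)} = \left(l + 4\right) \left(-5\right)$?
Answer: $- \frac{1175415}{4} \approx -2.9385 \cdot 10^{5}$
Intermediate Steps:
$t{\left(l \right)} = -20 - 5 l$ ($t{\left(l \right)} = \left(4 + l\right) \left(-5\right) = -20 - 5 l$)
$d{\left(w \right)} = 3 - w$
$F{\left(M \right)} = \left(-28 - 5 M\right) \left(3 - M\right)$ ($F{\left(M \right)} = \left(3 - M\right) \left(-8 - \left(20 + 5 M\right)\right) = \left(3 - M\right) \left(-28 - 5 M\right) = \left(-28 - 5 M\right) \left(3 - M\right)$)
$\frac{F{\left(-687 \right)}}{K{\left(289,G{\left(-15 + 7 \right)} \right)}} = \frac{\left(-3 - 687\right) \left(28 + 5 \left(-687\right)\right)}{-15 + 7} = \frac{\left(-690\right) \left(28 - 3435\right)}{-8} = \left(-690\right) \left(-3407\right) \left(- \frac{1}{8}\right) = 2350830 \left(- \frac{1}{8}\right) = - \frac{1175415}{4}$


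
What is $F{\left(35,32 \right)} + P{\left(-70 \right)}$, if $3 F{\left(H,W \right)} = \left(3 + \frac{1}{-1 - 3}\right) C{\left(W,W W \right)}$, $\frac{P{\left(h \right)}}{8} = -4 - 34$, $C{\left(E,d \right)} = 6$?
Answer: $- \frac{597}{2} \approx -298.5$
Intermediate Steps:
$P{\left(h \right)} = -304$ ($P{\left(h \right)} = 8 \left(-4 - 34\right) = 8 \left(-38\right) = -304$)
$F{\left(H,W \right)} = \frac{11}{2}$ ($F{\left(H,W \right)} = \frac{\left(3 + \frac{1}{-1 - 3}\right) 6}{3} = \frac{\left(3 + \frac{1}{-4}\right) 6}{3} = \frac{\left(3 - \frac{1}{4}\right) 6}{3} = \frac{\frac{11}{4} \cdot 6}{3} = \frac{1}{3} \cdot \frac{33}{2} = \frac{11}{2}$)
$F{\left(35,32 \right)} + P{\left(-70 \right)} = \frac{11}{2} - 304 = - \frac{597}{2}$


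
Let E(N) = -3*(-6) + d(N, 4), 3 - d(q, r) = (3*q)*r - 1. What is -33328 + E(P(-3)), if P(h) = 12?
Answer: -33450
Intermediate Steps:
d(q, r) = 4 - 3*q*r (d(q, r) = 3 - ((3*q)*r - 1) = 3 - (3*q*r - 1) = 3 - (-1 + 3*q*r) = 3 + (1 - 3*q*r) = 4 - 3*q*r)
E(N) = 22 - 12*N (E(N) = -3*(-6) + (4 - 3*N*4) = 18 + (4 - 12*N) = 22 - 12*N)
-33328 + E(P(-3)) = -33328 + (22 - 12*12) = -33328 + (22 - 144) = -33328 - 122 = -33450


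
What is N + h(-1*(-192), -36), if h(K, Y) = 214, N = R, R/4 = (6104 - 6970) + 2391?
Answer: 6314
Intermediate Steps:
R = 6100 (R = 4*((6104 - 6970) + 2391) = 4*(-866 + 2391) = 4*1525 = 6100)
N = 6100
N + h(-1*(-192), -36) = 6100 + 214 = 6314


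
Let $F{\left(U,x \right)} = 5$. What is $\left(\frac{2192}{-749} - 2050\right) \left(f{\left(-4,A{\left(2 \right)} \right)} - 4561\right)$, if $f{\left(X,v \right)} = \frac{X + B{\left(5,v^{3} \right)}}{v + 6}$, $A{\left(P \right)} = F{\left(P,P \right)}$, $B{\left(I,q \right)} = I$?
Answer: $\frac{77143499140}{8239} \approx 9.3632 \cdot 10^{6}$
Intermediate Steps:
$A{\left(P \right)} = 5$
$f{\left(X,v \right)} = \frac{5 + X}{6 + v}$ ($f{\left(X,v \right)} = \frac{X + 5}{v + 6} = \frac{5 + X}{6 + v}$)
$\left(\frac{2192}{-749} - 2050\right) \left(f{\left(-4,A{\left(2 \right)} \right)} - 4561\right) = \left(\frac{2192}{-749} - 2050\right) \left(\frac{5 - 4}{6 + 5} - 4561\right) = \left(2192 \left(- \frac{1}{749}\right) - 2050\right) \left(\frac{1}{11} \cdot 1 - 4561\right) = \left(- \frac{2192}{749} - 2050\right) \left(\frac{1}{11} \cdot 1 - 4561\right) = - \frac{1537642 \left(\frac{1}{11} - 4561\right)}{749} = \left(- \frac{1537642}{749}\right) \left(- \frac{50170}{11}\right) = \frac{77143499140}{8239}$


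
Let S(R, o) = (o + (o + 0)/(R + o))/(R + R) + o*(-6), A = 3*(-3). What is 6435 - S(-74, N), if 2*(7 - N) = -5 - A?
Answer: 16505230/2553 ≈ 6465.0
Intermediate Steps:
A = -9
N = 5 (N = 7 - (-5 - 1*(-9))/2 = 7 - (-5 + 9)/2 = 7 - 1/2*4 = 7 - 2 = 5)
S(R, o) = -6*o + (o + o/(R + o))/(2*R) (S(R, o) = (o + o/(R + o))/((2*R)) - 6*o = (o + o/(R + o))*(1/(2*R)) - 6*o = (o + o/(R + o))/(2*R) - 6*o = -6*o + (o + o/(R + o))/(2*R))
6435 - S(-74, N) = 6435 - 5*(1 - 74 + 5 - 12*(-74)**2 - 12*(-74)*5)/(2*(-74)*(-74 + 5)) = 6435 - 5*(-1)*(1 - 74 + 5 - 12*5476 + 4440)/(2*74*(-69)) = 6435 - 5*(-1)*(-1)*(1 - 74 + 5 - 65712 + 4440)/(2*74*69) = 6435 - 5*(-1)*(-1)*(-61340)/(2*74*69) = 6435 - 1*(-76675/2553) = 6435 + 76675/2553 = 16505230/2553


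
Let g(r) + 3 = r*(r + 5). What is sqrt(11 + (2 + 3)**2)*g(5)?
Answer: 282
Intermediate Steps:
g(r) = -3 + r*(5 + r) (g(r) = -3 + r*(r + 5) = -3 + r*(5 + r))
sqrt(11 + (2 + 3)**2)*g(5) = sqrt(11 + (2 + 3)**2)*(-3 + 5**2 + 5*5) = sqrt(11 + 5**2)*(-3 + 25 + 25) = sqrt(11 + 25)*47 = sqrt(36)*47 = 6*47 = 282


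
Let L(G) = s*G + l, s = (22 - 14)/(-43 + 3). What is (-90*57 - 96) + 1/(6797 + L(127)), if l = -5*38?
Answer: -171977203/32908 ≈ -5226.0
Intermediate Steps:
l = -190
s = -1/5 (s = 8/(-40) = 8*(-1/40) = -1/5 ≈ -0.20000)
L(G) = -190 - G/5 (L(G) = -G/5 - 190 = -190 - G/5)
(-90*57 - 96) + 1/(6797 + L(127)) = (-90*57 - 96) + 1/(6797 + (-190 - 1/5*127)) = (-5130 - 96) + 1/(6797 + (-190 - 127/5)) = -5226 + 1/(6797 - 1077/5) = -5226 + 1/(32908/5) = -5226 + 5/32908 = -171977203/32908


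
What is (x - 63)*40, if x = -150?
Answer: -8520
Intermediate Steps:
(x - 63)*40 = (-150 - 63)*40 = -213*40 = -8520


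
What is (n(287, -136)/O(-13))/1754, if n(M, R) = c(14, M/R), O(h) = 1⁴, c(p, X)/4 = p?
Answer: 28/877 ≈ 0.031927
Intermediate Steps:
c(p, X) = 4*p
O(h) = 1
n(M, R) = 56 (n(M, R) = 4*14 = 56)
(n(287, -136)/O(-13))/1754 = (56/1)/1754 = (56*1)*(1/1754) = 56*(1/1754) = 28/877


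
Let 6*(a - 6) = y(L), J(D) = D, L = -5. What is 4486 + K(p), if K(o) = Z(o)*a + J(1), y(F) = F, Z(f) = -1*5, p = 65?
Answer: 26767/6 ≈ 4461.2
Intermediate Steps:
Z(f) = -5
a = 31/6 (a = 6 + (⅙)*(-5) = 6 - ⅚ = 31/6 ≈ 5.1667)
K(o) = -149/6 (K(o) = -5*31/6 + 1 = -155/6 + 1 = -149/6)
4486 + K(p) = 4486 - 149/6 = 26767/6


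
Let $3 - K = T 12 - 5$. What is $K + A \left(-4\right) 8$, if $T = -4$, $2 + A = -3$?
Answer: $216$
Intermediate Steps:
$A = -5$ ($A = -2 - 3 = -5$)
$K = 56$ ($K = 3 - \left(\left(-4\right) 12 - 5\right) = 3 - \left(-48 - 5\right) = 3 - -53 = 3 + 53 = 56$)
$K + A \left(-4\right) 8 = 56 + \left(-5\right) \left(-4\right) 8 = 56 + 20 \cdot 8 = 56 + 160 = 216$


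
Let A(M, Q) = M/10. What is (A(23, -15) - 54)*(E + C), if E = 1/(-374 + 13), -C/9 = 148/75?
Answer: 82879753/90250 ≈ 918.33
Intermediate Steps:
A(M, Q) = M/10 (A(M, Q) = M*(1/10) = M/10)
C = -444/25 (C = -1332/75 = -9*148/75 = -444/25 ≈ -17.760)
E = -1/361 (E = 1/(-361) = -1/361 ≈ -0.0027701)
(A(23, -15) - 54)*(E + C) = ((1/10)*23 - 54)*(-1/361 - 444/25) = (23/10 - 54)*(-160309/9025) = -517/10*(-160309/9025) = 82879753/90250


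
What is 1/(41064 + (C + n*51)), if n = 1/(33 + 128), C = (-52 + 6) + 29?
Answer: 161/6608618 ≈ 2.4362e-5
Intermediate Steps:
C = -17 (C = -46 + 29 = -17)
n = 1/161 ≈ 0.0062112
1/(41064 + (C + n*51)) = 1/(41064 + (-17 + (1/161)*51)) = 1/(41064 + (-17 + 51/161)) = 1/(41064 - 2686/161) = 1/(6608618/161) = 161/6608618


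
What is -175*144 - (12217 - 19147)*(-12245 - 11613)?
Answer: -165361140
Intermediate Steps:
-175*144 - (12217 - 19147)*(-12245 - 11613) = -25200 - (-6930)*(-23858) = -25200 - 1*165335940 = -25200 - 165335940 = -165361140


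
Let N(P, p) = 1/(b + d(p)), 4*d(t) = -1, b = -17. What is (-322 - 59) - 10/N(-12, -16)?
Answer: -417/2 ≈ -208.50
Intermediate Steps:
d(t) = -¼ (d(t) = (¼)*(-1) = -¼)
N(P, p) = -4/69 (N(P, p) = 1/(-17 - ¼) = 1/(-69/4) = -4/69)
(-322 - 59) - 10/N(-12, -16) = (-322 - 59) - 10/(-4/69) = -381 - 10*(-69/4) = -381 + 345/2 = -417/2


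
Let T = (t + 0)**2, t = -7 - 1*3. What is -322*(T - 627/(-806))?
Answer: -13077547/403 ≈ -32451.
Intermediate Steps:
t = -10 (t = -7 - 3 = -10)
T = 100 (T = (-10 + 0)**2 = (-10)**2 = 100)
-322*(T - 627/(-806)) = -322*(100 - 627/(-806)) = -322*(100 - 627*(-1/806)) = -322*(100 + 627/806) = -322*81227/806 = -13077547/403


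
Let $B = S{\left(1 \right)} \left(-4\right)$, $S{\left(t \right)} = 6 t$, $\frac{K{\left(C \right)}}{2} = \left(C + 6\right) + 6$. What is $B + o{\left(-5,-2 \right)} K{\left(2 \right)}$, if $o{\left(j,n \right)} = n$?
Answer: $-80$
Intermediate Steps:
$K{\left(C \right)} = 24 + 2 C$ ($K{\left(C \right)} = 2 \left(\left(C + 6\right) + 6\right) = 2 \left(\left(6 + C\right) + 6\right) = 2 \left(12 + C\right) = 24 + 2 C$)
$B = -24$ ($B = 6 \cdot 1 \left(-4\right) = 6 \left(-4\right) = -24$)
$B + o{\left(-5,-2 \right)} K{\left(2 \right)} = -24 - 2 \left(24 + 2 \cdot 2\right) = -24 - 2 \left(24 + 4\right) = -24 - 56 = -80$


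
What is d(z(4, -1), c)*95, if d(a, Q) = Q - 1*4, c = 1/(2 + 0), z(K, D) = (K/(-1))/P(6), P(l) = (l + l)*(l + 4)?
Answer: -665/2 ≈ -332.50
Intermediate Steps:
P(l) = 2*l*(4 + l) (P(l) = (2*l)*(4 + l) = 2*l*(4 + l))
z(K, D) = -K/120 (z(K, D) = (K/(-1))/((2*6*(4 + 6))) = (K*(-1))/((2*6*10)) = -K/120)
c = ½ (c = 1/2 = ½ ≈ 0.50000)
d(a, Q) = -4 + Q (d(a, Q) = Q - 4 = -4 + Q)
d(z(4, -1), c)*95 = (-4 + ½)*95 = -7/2*95 = -665/2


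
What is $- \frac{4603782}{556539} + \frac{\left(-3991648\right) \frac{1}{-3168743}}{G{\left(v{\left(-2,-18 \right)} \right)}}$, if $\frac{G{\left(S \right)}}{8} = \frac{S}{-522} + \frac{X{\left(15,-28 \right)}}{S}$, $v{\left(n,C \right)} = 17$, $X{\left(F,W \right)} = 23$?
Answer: $- \frac{1936387990325798}{237508850593207} \approx -8.1529$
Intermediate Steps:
$G{\left(S \right)} = \frac{184}{S} - \frac{4 S}{261}$ ($G{\left(S \right)} = 8 \left(\frac{S}{-522} + \frac{23}{S}\right) = 8 \left(S \left(- \frac{1}{522}\right) + \frac{23}{S}\right) = 8 \left(- \frac{S}{522} + \frac{23}{S}\right) = 8 \left(\frac{23}{S} - \frac{S}{522}\right) = \frac{184}{S} - \frac{4 S}{261}$)
$- \frac{4603782}{556539} + \frac{\left(-3991648\right) \frac{1}{-3168743}}{G{\left(v{\left(-2,-18 \right)} \right)}} = - \frac{4603782}{556539} + \frac{\left(-3991648\right) \frac{1}{-3168743}}{\frac{184}{17} - \frac{68}{261}} = \left(-4603782\right) \frac{1}{556539} + \frac{\left(-3991648\right) \left(- \frac{1}{3168743}\right)}{184 \cdot \frac{1}{17} - \frac{68}{261}} = - \frac{1534594}{185513} + \frac{3991648}{3168743 \left(\frac{184}{17} - \frac{68}{261}\right)} = - \frac{1534594}{185513} + \frac{3991648}{3168743 \cdot \frac{46868}{4437}} = - \frac{1534594}{185513} + \frac{3991648}{3168743} \cdot \frac{4437}{46868} = - \frac{1534594}{185513} + \frac{152680536}{1280281439} = - \frac{1936387990325798}{237508850593207}$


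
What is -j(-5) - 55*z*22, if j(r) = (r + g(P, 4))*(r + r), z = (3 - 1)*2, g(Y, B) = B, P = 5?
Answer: -4850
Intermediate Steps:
z = 4 (z = 2*2 = 4)
j(r) = 2*r*(4 + r) (j(r) = (r + 4)*(r + r) = (4 + r)*(2*r) = 2*r*(4 + r))
-j(-5) - 55*z*22 = -2*(-5)*(4 - 5) - 220*22 = -2*(-5)*(-1) - 55*88 = -1*10 - 4840 = -10 - 4840 = -4850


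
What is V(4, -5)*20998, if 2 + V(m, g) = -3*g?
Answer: 272974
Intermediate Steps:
V(m, g) = -2 - 3*g
V(4, -5)*20998 = (-2 - 3*(-5))*20998 = (-2 + 15)*20998 = 13*20998 = 272974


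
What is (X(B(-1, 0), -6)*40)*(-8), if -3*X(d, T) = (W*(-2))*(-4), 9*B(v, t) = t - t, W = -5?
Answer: -12800/3 ≈ -4266.7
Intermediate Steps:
B(v, t) = 0 (B(v, t) = (t - t)/9 = (1/9)*0 = 0)
X(d, T) = 40/3 (X(d, T) = -(-5*(-2))*(-4)/3 = -10*(-4)/3 = -1/3*(-40) = 40/3)
(X(B(-1, 0), -6)*40)*(-8) = ((40/3)*40)*(-8) = (1600/3)*(-8) = -12800/3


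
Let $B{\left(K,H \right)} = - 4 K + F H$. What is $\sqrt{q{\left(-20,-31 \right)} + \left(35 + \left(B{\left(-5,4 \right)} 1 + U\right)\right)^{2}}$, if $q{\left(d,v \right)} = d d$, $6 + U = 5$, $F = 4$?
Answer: $10 \sqrt{53} \approx 72.801$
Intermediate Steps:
$U = -1$ ($U = -6 + 5 = -1$)
$B{\left(K,H \right)} = - 4 K + 4 H$
$q{\left(d,v \right)} = d^{2}$
$\sqrt{q{\left(-20,-31 \right)} + \left(35 + \left(B{\left(-5,4 \right)} 1 + U\right)\right)^{2}} = \sqrt{\left(-20\right)^{2} + \left(35 - \left(1 - \left(\left(-4\right) \left(-5\right) + 4 \cdot 4\right) 1\right)\right)^{2}} = \sqrt{400 + \left(35 - \left(1 - \left(20 + 16\right) 1\right)\right)^{2}} = \sqrt{400 + \left(35 + \left(36 \cdot 1 - 1\right)\right)^{2}} = \sqrt{400 + \left(35 + \left(36 - 1\right)\right)^{2}} = \sqrt{400 + \left(35 + 35\right)^{2}} = \sqrt{400 + 70^{2}} = \sqrt{400 + 4900} = \sqrt{5300} = 10 \sqrt{53}$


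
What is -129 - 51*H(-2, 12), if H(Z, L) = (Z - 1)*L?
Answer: 1707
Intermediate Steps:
H(Z, L) = L*(-1 + Z) (H(Z, L) = (-1 + Z)*L = L*(-1 + Z))
-129 - 51*H(-2, 12) = -129 - 612*(-1 - 2) = -129 - 612*(-3) = -129 - 51*(-36) = -129 + 1836 = 1707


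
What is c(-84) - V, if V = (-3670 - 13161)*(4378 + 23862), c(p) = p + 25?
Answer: 475307381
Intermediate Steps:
c(p) = 25 + p
V = -475307440 (V = -16831*28240 = -475307440)
c(-84) - V = (25 - 84) - 1*(-475307440) = -59 + 475307440 = 475307381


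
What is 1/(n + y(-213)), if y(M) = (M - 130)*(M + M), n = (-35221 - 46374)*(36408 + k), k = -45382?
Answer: 1/732379648 ≈ 1.3654e-9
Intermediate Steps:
n = 732233530 (n = (-35221 - 46374)*(36408 - 45382) = -81595*(-8974) = 732233530)
y(M) = 2*M*(-130 + M) (y(M) = (-130 + M)*(2*M) = 2*M*(-130 + M))
1/(n + y(-213)) = 1/(732233530 + 2*(-213)*(-130 - 213)) = 1/(732233530 + 2*(-213)*(-343)) = 1/(732233530 + 146118) = 1/732379648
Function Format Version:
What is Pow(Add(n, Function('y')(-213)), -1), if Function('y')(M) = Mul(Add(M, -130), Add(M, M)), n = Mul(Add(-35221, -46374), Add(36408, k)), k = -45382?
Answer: Rational(1, 732379648) ≈ 1.3654e-9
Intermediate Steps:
n = 732233530 (n = Mul(Add(-35221, -46374), Add(36408, -45382)) = Mul(-81595, -8974) = 732233530)
Function('y')(M) = Mul(2, M, Add(-130, M)) (Function('y')(M) = Mul(Add(-130, M), Mul(2, M)) = Mul(2, M, Add(-130, M)))
Pow(Add(n, Function('y')(-213)), -1) = Pow(Add(732233530, Mul(2, -213, Add(-130, -213))), -1) = Pow(Add(732233530, Mul(2, -213, -343)), -1) = Pow(Add(732233530, 146118), -1) = Pow(732379648, -1) = Rational(1, 732379648)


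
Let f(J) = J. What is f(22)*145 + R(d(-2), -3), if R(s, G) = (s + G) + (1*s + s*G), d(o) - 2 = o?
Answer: 3187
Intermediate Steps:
d(o) = 2 + o
R(s, G) = G + 2*s + G*s (R(s, G) = (G + s) + (s + G*s) = G + 2*s + G*s)
f(22)*145 + R(d(-2), -3) = 22*145 + (-3 + 2*(2 - 2) - 3*(2 - 2)) = 3190 + (-3 + 2*0 - 3*0) = 3190 + (-3 + 0 + 0) = 3190 - 3 = 3187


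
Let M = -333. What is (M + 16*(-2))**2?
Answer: 133225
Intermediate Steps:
(M + 16*(-2))**2 = (-333 + 16*(-2))**2 = (-333 - 32)**2 = (-365)**2 = 133225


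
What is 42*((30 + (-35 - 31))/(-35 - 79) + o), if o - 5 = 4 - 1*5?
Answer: 3444/19 ≈ 181.26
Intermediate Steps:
o = 4 (o = 5 + (4 - 1*5) = 5 + (4 - 5) = 5 - 1 = 4)
42*((30 + (-35 - 31))/(-35 - 79) + o) = 42*((30 + (-35 - 31))/(-35 - 79) + 4) = 42*((30 - 66)/(-114) + 4) = 42*(-36*(-1/114) + 4) = 42*(6/19 + 4) = 42*(82/19) = 3444/19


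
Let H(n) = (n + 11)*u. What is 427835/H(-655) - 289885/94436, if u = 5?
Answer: -516705697/3801049 ≈ -135.94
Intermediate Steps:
H(n) = 55 + 5*n (H(n) = (n + 11)*5 = (11 + n)*5 = 55 + 5*n)
427835/H(-655) - 289885/94436 = 427835/(55 + 5*(-655)) - 289885/94436 = 427835/(55 - 3275) - 289885*1/94436 = 427835/(-3220) - 289885/94436 = 427835*(-1/3220) - 289885/94436 = -85567/644 - 289885/94436 = -516705697/3801049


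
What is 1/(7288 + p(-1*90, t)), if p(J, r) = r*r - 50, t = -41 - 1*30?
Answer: 1/12279 ≈ 8.1440e-5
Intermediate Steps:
t = -71 (t = -41 - 30 = -71)
p(J, r) = -50 + r² (p(J, r) = r² - 50 = -50 + r²)
1/(7288 + p(-1*90, t)) = 1/(7288 + (-50 + (-71)²)) = 1/(7288 + (-50 + 5041)) = 1/(7288 + 4991) = 1/12279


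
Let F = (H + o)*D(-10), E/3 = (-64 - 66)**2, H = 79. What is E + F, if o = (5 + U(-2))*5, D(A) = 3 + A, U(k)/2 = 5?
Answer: 49622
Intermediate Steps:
U(k) = 10 (U(k) = 2*5 = 10)
E = 50700 (E = 3*(-64 - 66)**2 = 3*(-130)**2 = 3*16900 = 50700)
o = 75 (o = (5 + 10)*5 = 15*5 = 75)
F = -1078 (F = (79 + 75)*(3 - 10) = 154*(-7) = -1078)
E + F = 50700 - 1078 = 49622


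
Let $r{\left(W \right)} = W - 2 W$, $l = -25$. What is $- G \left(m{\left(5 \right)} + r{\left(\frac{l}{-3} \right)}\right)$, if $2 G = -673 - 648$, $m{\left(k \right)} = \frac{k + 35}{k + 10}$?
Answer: $- \frac{22457}{6} \approx -3742.8$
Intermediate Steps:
$m{\left(k \right)} = \frac{35 + k}{10 + k}$
$r{\left(W \right)} = - W$
$G = - \frac{1321}{2}$ ($G = \frac{-673 - 648}{2} = \frac{1}{2} \left(-1321\right) = - \frac{1321}{2} \approx -660.5$)
$- G \left(m{\left(5 \right)} + r{\left(\frac{l}{-3} \right)}\right) = \left(-1\right) \left(- \frac{1321}{2}\right) \left(\frac{35 + 5}{10 + 5} - - \frac{25}{-3}\right) = \frac{1321 \left(\frac{1}{15} \cdot 40 - \left(-25\right) \left(- \frac{1}{3}\right)\right)}{2} = \frac{1321 \left(\frac{1}{15} \cdot 40 - \frac{25}{3}\right)}{2} = \frac{1321 \left(\frac{8}{3} - \frac{25}{3}\right)}{2} = \frac{1321}{2} \left(- \frac{17}{3}\right) = - \frac{22457}{6}$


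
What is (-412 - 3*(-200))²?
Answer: 35344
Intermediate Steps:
(-412 - 3*(-200))² = (-412 + 600)² = 188² = 35344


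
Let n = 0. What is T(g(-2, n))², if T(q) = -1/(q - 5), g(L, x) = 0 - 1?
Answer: 1/36 ≈ 0.027778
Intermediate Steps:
g(L, x) = -1
T(q) = -1/(-5 + q)
T(g(-2, n))² = (-1/(-5 - 1))² = (-1/(-6))² = (-1*(-⅙))² = (⅙)² = 1/36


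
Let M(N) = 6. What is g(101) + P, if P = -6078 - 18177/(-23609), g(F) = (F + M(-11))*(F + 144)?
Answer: 475432610/23609 ≈ 20138.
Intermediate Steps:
g(F) = (6 + F)*(144 + F) (g(F) = (F + 6)*(F + 144) = (6 + F)*(144 + F))
P = -143477325/23609 (P = -6078 - 18177*(-1/23609) = -6078 + 18177/23609 = -143477325/23609 ≈ -6077.2)
g(101) + P = (864 + 101**2 + 150*101) - 143477325/23609 = (864 + 10201 + 15150) - 143477325/23609 = 26215 - 143477325/23609 = 475432610/23609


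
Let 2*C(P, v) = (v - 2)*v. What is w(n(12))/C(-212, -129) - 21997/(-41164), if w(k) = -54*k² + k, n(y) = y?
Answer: -89155763/231876812 ≈ -0.38450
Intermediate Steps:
C(P, v) = v*(-2 + v)/2 (C(P, v) = ((v - 2)*v)/2 = ((-2 + v)*v)/2 = (v*(-2 + v))/2 = v*(-2 + v)/2)
w(k) = k - 54*k²
w(n(12))/C(-212, -129) - 21997/(-41164) = (12*(1 - 54*12))/(((½)*(-129)*(-2 - 129))) - 21997/(-41164) = (12*(1 - 648))/(((½)*(-129)*(-131))) - 21997*(-1/41164) = (12*(-647))/(16899/2) + 21997/41164 = -7764*2/16899 + 21997/41164 = -5176/5633 + 21997/41164 = -89155763/231876812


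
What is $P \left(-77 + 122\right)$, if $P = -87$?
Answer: $-3915$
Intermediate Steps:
$P \left(-77 + 122\right) = - 87 \left(-77 + 122\right) = \left(-87\right) 45 = -3915$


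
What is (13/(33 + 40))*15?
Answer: 195/73 ≈ 2.6712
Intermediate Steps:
(13/(33 + 40))*15 = (13/73)*15 = 195/73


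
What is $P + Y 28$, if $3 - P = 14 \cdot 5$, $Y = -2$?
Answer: $-123$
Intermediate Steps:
$P = -67$ ($P = 3 - 14 \cdot 5 = 3 - 70 = -67$)
$P + Y 28 = -67 - 56 = -123$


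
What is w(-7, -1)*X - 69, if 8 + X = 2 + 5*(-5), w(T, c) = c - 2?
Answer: 24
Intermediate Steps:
w(T, c) = -2 + c
X = -31 (X = -8 + (2 + 5*(-5)) = -8 + (2 - 25) = -8 - 23 = -31)
w(-7, -1)*X - 69 = (-2 - 1)*(-31) - 69 = -3*(-31) - 69 = 93 - 69 = 24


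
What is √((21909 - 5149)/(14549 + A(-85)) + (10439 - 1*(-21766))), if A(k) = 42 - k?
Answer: √433544945115/3669 ≈ 179.46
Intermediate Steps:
√((21909 - 5149)/(14549 + A(-85)) + (10439 - 1*(-21766))) = √((21909 - 5149)/(14549 + (42 - 1*(-85))) + (10439 - 1*(-21766))) = √(16760/(14549 + (42 + 85)) + (10439 + 21766)) = √(16760/(14549 + 127) + 32205) = √(16760/14676 + 32205) = √(16760*(1/14676) + 32205) = √(4190/3669 + 32205) = √(118164335/3669) = √433544945115/3669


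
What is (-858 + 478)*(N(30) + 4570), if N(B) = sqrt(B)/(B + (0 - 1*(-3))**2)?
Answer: -1736600 - 380*sqrt(30)/39 ≈ -1.7367e+6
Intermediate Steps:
N(B) = sqrt(B)/(9 + B) (N(B) = sqrt(B)/(B + (0 + 3)**2) = sqrt(B)/(B + 3**2) = sqrt(B)/(B + 9) = sqrt(B)/(9 + B))
(-858 + 478)*(N(30) + 4570) = (-858 + 478)*(sqrt(30)/(9 + 30) + 4570) = -380*(sqrt(30)/39 + 4570) = -380*(4570 + sqrt(30)/39) = -1736600 - 380*sqrt(30)/39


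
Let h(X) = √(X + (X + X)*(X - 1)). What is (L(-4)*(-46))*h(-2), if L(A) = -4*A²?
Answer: 2944*√10 ≈ 9309.8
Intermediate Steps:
h(X) = √(X + 2*X*(-1 + X)) (h(X) = √(X + (2*X)*(-1 + X)) = √(X + 2*X*(-1 + X)))
(L(-4)*(-46))*h(-2) = (-4*(-4)²*(-46))*√(-2*(-1 + 2*(-2))) = (-4*16*(-46))*√(-2*(-1 - 4)) = (-64*(-46))*√(-2*(-5)) = 2944*√10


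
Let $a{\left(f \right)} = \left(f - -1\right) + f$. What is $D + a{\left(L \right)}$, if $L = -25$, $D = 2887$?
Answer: $2838$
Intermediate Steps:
$a{\left(f \right)} = 1 + 2 f$ ($a{\left(f \right)} = \left(f + 1\right) + f = \left(1 + f\right) + f = 1 + 2 f$)
$D + a{\left(L \right)} = 2887 + \left(1 + 2 \left(-25\right)\right) = 2887 + \left(1 - 50\right) = 2887 - 49 = 2838$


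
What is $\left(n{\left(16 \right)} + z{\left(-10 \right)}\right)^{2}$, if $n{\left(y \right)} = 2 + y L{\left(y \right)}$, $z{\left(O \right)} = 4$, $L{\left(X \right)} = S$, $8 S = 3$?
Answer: $144$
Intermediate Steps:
$S = \frac{3}{8}$ ($S = \frac{1}{8} \cdot 3 = \frac{3}{8} \approx 0.375$)
$L{\left(X \right)} = \frac{3}{8}$
$n{\left(y \right)} = 2 + \frac{3 y}{8}$ ($n{\left(y \right)} = 2 + y \frac{3}{8} = 2 + \frac{3 y}{8}$)
$\left(n{\left(16 \right)} + z{\left(-10 \right)}\right)^{2} = \left(\left(2 + \frac{3}{8} \cdot 16\right) + 4\right)^{2} = \left(\left(2 + 6\right) + 4\right)^{2} = \left(8 + 4\right)^{2} = 12^{2} = 144$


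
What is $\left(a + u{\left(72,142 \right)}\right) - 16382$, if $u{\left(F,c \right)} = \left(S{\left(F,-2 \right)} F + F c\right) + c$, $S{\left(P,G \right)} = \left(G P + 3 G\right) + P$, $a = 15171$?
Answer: $3539$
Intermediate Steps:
$S{\left(P,G \right)} = P + 3 G + G P$ ($S{\left(P,G \right)} = \left(3 G + G P\right) + P = P + 3 G + G P$)
$u{\left(F,c \right)} = c + F c + F \left(-6 - F\right)$ ($u{\left(F,c \right)} = \left(\left(F + 3 \left(-2\right) - 2 F\right) F + F c\right) + c = \left(\left(F - 6 - 2 F\right) F + F c\right) + c = \left(\left(-6 - F\right) F + F c\right) + c = \left(F \left(-6 - F\right) + F c\right) + c = \left(F c + F \left(-6 - F\right)\right) + c = c + F c + F \left(-6 - F\right)$)
$\left(a + u{\left(72,142 \right)}\right) - 16382 = \left(15171 + \left(142 + 72 \cdot 142 - 72 \left(6 + 72\right)\right)\right) - 16382 = \left(15171 + \left(142 + 10224 - 72 \cdot 78\right)\right) - 16382 = \left(15171 + \left(142 + 10224 - 5616\right)\right) - 16382 = \left(15171 + 4750\right) - 16382 = 19921 - 16382 = 3539$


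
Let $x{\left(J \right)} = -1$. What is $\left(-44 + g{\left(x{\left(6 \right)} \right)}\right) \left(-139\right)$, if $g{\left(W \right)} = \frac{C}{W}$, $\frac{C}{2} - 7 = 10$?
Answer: $10842$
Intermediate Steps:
$C = 34$ ($C = 14 + 2 \cdot 10 = 14 + 20 = 34$)
$g{\left(W \right)} = \frac{34}{W}$
$\left(-44 + g{\left(x{\left(6 \right)} \right)}\right) \left(-139\right) = \left(-44 + \frac{34}{-1}\right) \left(-139\right) = \left(-44 + 34 \left(-1\right)\right) \left(-139\right) = \left(-44 - 34\right) \left(-139\right) = \left(-78\right) \left(-139\right) = 10842$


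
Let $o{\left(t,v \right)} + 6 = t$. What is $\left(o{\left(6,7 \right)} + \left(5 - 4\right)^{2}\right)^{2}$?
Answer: $1$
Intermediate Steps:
$o{\left(t,v \right)} = -6 + t$
$\left(o{\left(6,7 \right)} + \left(5 - 4\right)^{2}\right)^{2} = \left(\left(-6 + 6\right) + \left(5 - 4\right)^{2}\right)^{2} = \left(0 + 1^{2}\right)^{2} = \left(0 + 1\right)^{2} = 1^{2} = 1$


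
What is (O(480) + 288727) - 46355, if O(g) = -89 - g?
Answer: 241803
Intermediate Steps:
(O(480) + 288727) - 46355 = ((-89 - 1*480) + 288727) - 46355 = ((-89 - 480) + 288727) - 46355 = (-569 + 288727) - 46355 = 288158 - 46355 = 241803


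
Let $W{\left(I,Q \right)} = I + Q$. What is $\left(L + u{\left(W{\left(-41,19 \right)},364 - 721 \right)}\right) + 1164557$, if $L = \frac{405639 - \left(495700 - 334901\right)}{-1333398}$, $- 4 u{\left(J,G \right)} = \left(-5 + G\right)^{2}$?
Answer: $\frac{754567138984}{666699} \approx 1.1318 \cdot 10^{6}$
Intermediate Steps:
$u{\left(J,G \right)} = - \frac{\left(-5 + G\right)^{2}}{4}$
$L = - \frac{122420}{666699}$ ($L = \left(405639 - 160799\right) \left(- \frac{1}{1333398}\right) = 244840 \left(- \frac{1}{1333398}\right) = - \frac{122420}{666699} \approx -0.18362$)
$\left(L + u{\left(W{\left(-41,19 \right)},364 - 721 \right)}\right) + 1164557 = \left(- \frac{122420}{666699} - \frac{\left(-5 + \left(364 - 721\right)\right)^{2}}{4}\right) + 1164557 = \left(- \frac{122420}{666699} - \frac{\left(-5 - 357\right)^{2}}{4}\right) + 1164557 = \left(- \frac{122420}{666699} - \frac{\left(-362\right)^{2}}{4}\right) + 1164557 = \left(- \frac{122420}{666699} - 32761\right) + 1164557 = - \frac{21841848359}{666699} + 1164557 = \frac{754567138984}{666699}$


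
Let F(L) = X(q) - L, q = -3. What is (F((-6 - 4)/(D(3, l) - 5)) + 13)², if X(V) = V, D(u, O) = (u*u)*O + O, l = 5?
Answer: 8464/81 ≈ 104.49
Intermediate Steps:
D(u, O) = O + O*u² (D(u, O) = u²*O + O = O*u² + O = O + O*u²)
F(L) = -3 - L
(F((-6 - 4)/(D(3, l) - 5)) + 13)² = ((-3 - (-6 - 4)/(5*(1 + 3²) - 5)) + 13)² = ((-3 - (-10)/(5*(1 + 9) - 5)) + 13)² = ((-3 - (-10)/(5*10 - 5)) + 13)² = ((-3 - (-10)/(50 - 5)) + 13)² = ((-3 - (-10)/45) + 13)² = ((-3 - 1*(-2/9)) + 13)² = ((-3 + 2/9) + 13)² = (-25/9 + 13)² = (92/9)² = 8464/81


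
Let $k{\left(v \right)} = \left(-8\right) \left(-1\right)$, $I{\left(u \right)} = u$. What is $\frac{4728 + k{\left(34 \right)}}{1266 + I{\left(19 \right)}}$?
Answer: $\frac{4736}{1285} \approx 3.6856$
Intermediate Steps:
$k{\left(v \right)} = 8$
$\frac{4728 + k{\left(34 \right)}}{1266 + I{\left(19 \right)}} = \frac{4728 + 8}{1266 + 19} = \frac{4736}{1285}$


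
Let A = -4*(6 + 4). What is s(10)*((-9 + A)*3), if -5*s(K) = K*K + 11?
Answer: 16317/5 ≈ 3263.4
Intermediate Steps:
s(K) = -11/5 - K²/5 (s(K) = -(K*K + 11)/5 = -(K² + 11)/5 = -(11 + K²)/5 = -11/5 - K²/5)
A = -40 (A = -4*10 = -40)
s(10)*((-9 + A)*3) = (-11/5 - ⅕*10²)*((-9 - 40)*3) = (-11/5 - ⅕*100)*(-49*3) = (-11/5 - 20)*(-147) = -111/5*(-147) = 16317/5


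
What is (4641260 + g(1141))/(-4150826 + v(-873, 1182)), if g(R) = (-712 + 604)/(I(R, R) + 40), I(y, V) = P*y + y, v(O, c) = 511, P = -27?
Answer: -68750984434/61478616095 ≈ -1.1183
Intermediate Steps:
I(y, V) = -26*y (I(y, V) = -27*y + y = -26*y)
g(R) = -108/(40 - 26*R) (g(R) = (-712 + 604)/(-26*R + 40) = -108/(40 - 26*R))
(4641260 + g(1141))/(-4150826 + v(-873, 1182)) = (4641260 + 54/(-20 + 13*1141))/(-4150826 + 511) = (4641260 + 54/(-20 + 14833))/(-4150315) = (4641260 + 54/14813)*(-1/4150315) = (68750984434/14813)*(-1/4150315) = -68750984434/61478616095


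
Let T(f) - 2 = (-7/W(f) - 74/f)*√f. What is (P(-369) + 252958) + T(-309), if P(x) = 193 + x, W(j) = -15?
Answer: 252784 + 1091*I*√309/1545 ≈ 2.5278e+5 + 12.413*I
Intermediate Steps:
T(f) = 2 + √f*(7/15 - 74/f) (T(f) = 2 + (-7/(-15) - 74/f)*√f = 2 + (-7*(-1/15) - 74/f)*√f = 2 + (7/15 - 74/f)*√f = 2 + √f*(7/15 - 74/f))
(P(-369) + 252958) + T(-309) = ((193 - 369) + 252958) + (2 - (-74)*I*√309/309 + 7*√(-309)/15) = (-176 + 252958) + (2 - (-74)*I*√309/309 + 7*(I*√309)/15) = 252782 + (2 + 74*I*√309/309 + 7*I*√309/15) = 252782 + (2 + 1091*I*√309/1545) = 252784 + 1091*I*√309/1545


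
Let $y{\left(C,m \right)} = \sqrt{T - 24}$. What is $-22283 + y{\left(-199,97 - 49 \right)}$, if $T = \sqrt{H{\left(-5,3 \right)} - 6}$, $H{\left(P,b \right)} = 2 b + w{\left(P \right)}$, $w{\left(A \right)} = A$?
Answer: $-22283 + \sqrt{-24 + i \sqrt{5}} \approx -22283.0 + 4.9043 i$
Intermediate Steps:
$H{\left(P,b \right)} = P + 2 b$ ($H{\left(P,b \right)} = 2 b + P = P + 2 b$)
$T = i \sqrt{5}$ ($T = \sqrt{\left(-5 + 2 \cdot 3\right) - 6} = \sqrt{\left(-5 + 6\right) - 6} = \sqrt{1 - 6} = \sqrt{-5} = i \sqrt{5} \approx 2.2361 i$)
$y{\left(C,m \right)} = \sqrt{-24 + i \sqrt{5}}$ ($y{\left(C,m \right)} = \sqrt{i \sqrt{5} - 24} = \sqrt{-24 + i \sqrt{5}}$)
$-22283 + y{\left(-199,97 - 49 \right)} = -22283 + \sqrt{-24 + i \sqrt{5}}$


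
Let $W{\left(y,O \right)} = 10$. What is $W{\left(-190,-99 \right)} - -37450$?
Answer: $37460$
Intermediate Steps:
$W{\left(-190,-99 \right)} - -37450 = 10 - -37450 = 10 + 37450 = 37460$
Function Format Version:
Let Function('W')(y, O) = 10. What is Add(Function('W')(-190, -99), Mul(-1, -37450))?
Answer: 37460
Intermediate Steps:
Add(Function('W')(-190, -99), Mul(-1, -37450)) = Add(10, Mul(-1, -37450)) = Add(10, 37450) = 37460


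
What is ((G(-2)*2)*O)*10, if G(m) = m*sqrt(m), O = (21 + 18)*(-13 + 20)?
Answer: -10920*I*sqrt(2) ≈ -15443.0*I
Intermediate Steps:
O = 273 (O = 39*7 = 273)
G(m) = m**(3/2)
((G(-2)*2)*O)*10 = (((-2)**(3/2)*2)*273)*10 = ((-2*I*sqrt(2)*2)*273)*10 = (-4*I*sqrt(2)*273)*10 = -1092*I*sqrt(2)*10 = -10920*I*sqrt(2)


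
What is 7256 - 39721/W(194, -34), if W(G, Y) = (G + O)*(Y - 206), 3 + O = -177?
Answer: 24419881/3360 ≈ 7267.8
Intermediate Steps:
O = -180 (O = -3 - 177 = -180)
W(G, Y) = (-206 + Y)*(-180 + G) (W(G, Y) = (G - 180)*(Y - 206) = (-180 + G)*(-206 + Y) = (-206 + Y)*(-180 + G))
7256 - 39721/W(194, -34) = 7256 - 39721/(37080 - 206*194 - 180*(-34) + 194*(-34)) = 7256 - 39721/(37080 - 39964 + 6120 - 6596) = 7256 - 39721/(-3360) = 7256 - 39721*(-1)/3360 = 7256 - 1*(-39721/3360) = 7256 + 39721/3360 = 24419881/3360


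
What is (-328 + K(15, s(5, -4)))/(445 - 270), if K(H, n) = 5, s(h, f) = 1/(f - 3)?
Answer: -323/175 ≈ -1.8457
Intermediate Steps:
s(h, f) = 1/(-3 + f)
(-328 + K(15, s(5, -4)))/(445 - 270) = (-328 + 5)/(445 - 270) = -323/175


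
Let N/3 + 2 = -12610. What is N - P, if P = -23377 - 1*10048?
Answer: -4411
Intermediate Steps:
N = -37836 (N = -6 + 3*(-12610) = -6 - 37830 = -37836)
P = -33425 (P = -23377 - 10048 = -33425)
N - P = -37836 - 1*(-33425) = -37836 + 33425 = -4411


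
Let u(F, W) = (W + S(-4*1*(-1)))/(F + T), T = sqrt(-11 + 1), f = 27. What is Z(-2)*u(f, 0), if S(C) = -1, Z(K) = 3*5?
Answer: -405/739 + 15*I*sqrt(10)/739 ≈ -0.54804 + 0.064187*I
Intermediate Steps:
Z(K) = 15
T = I*sqrt(10) (T = sqrt(-10) = I*sqrt(10) ≈ 3.1623*I)
u(F, W) = (-1 + W)/(F + I*sqrt(10)) (u(F, W) = (W - 1)/(F + I*sqrt(10)) = (-1 + W)/(F + I*sqrt(10)))
Z(-2)*u(f, 0) = 15*((-1 + 0)/(27 + I*sqrt(10))) = 15*(-1/(27 + I*sqrt(10))) = -15/(27 + I*sqrt(10))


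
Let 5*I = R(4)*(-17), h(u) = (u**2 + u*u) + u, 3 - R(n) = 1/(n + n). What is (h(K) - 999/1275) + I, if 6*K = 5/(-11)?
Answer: -39332011/3702600 ≈ -10.623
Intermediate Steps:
K = -5/66 (K = (5/(-11))/6 = (5*(-1/11))/6 = (1/6)*(-5/11) = -5/66 ≈ -0.075758)
R(n) = 3 - 1/(2*n) (R(n) = 3 - 1/(n + n) = 3 - 1/(2*n))
h(u) = u + 2*u**2 (h(u) = (u**2 + u**2) + u = 2*u**2 + u = u + 2*u**2)
I = -391/40 (I = ((3 - 1/2/4)*(-17))/5 = ((3 - 1/2*1/4)*(-17))/5 = ((3 - 1/8)*(-17))/5 = ((23/8)*(-17))/5 = (1/5)*(-391/8) = -391/40 ≈ -9.7750)
(h(K) - 999/1275) + I = (-5*(1 + 2*(-5/66))/66 - 999/1275) - 391/40 = (-5*(1 - 5/33)/66 - 999*1/1275) - 391/40 = (-5/66*28/33 - 333/425) - 391/40 = (-70/1089 - 333/425) - 391/40 = -392387/462825 - 391/40 = -39332011/3702600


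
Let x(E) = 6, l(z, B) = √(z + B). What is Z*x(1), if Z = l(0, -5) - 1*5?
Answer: -30 + 6*I*√5 ≈ -30.0 + 13.416*I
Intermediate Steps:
l(z, B) = √(B + z)
Z = -5 + I*√5 (Z = √(-5 + 0) - 1*5 = √(-5) - 5 = I*√5 - 5 = -5 + I*√5 ≈ -5.0 + 2.2361*I)
Z*x(1) = (-5 + I*√5)*6 = -30 + 6*I*√5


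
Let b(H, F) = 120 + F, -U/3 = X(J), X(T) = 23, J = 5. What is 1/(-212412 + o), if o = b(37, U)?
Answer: -1/212361 ≈ -4.7090e-6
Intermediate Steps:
U = -69 (U = -3*23 = -69)
o = 51 (o = 120 - 69 = 51)
1/(-212412 + o) = 1/(-212412 + 51) = 1/(-212361) = -1/212361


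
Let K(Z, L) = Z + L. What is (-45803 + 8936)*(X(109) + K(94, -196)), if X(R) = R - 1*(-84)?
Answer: -3354897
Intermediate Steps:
K(Z, L) = L + Z
X(R) = 84 + R (X(R) = R + 84 = 84 + R)
(-45803 + 8936)*(X(109) + K(94, -196)) = (-45803 + 8936)*((84 + 109) + (-196 + 94)) = -36867*(193 - 102) = -36867*91 = -3354897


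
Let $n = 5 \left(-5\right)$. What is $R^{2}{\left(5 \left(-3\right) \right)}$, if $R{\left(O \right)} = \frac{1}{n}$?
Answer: $\frac{1}{625} \approx 0.0016$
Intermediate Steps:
$n = -25$
$R{\left(O \right)} = - \frac{1}{25}$ ($R{\left(O \right)} = \frac{1}{-25} = - \frac{1}{25}$)
$R^{2}{\left(5 \left(-3\right) \right)} = \left(- \frac{1}{25}\right)^{2} = \frac{1}{625}$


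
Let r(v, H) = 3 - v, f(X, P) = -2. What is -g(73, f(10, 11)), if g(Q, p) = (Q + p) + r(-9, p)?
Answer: -83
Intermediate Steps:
g(Q, p) = 12 + Q + p (g(Q, p) = (Q + p) + (3 - 1*(-9)) = (Q + p) + (3 + 9) = (Q + p) + 12 = 12 + Q + p)
-g(73, f(10, 11)) = -(12 + 73 - 2) = -1*83 = -83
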